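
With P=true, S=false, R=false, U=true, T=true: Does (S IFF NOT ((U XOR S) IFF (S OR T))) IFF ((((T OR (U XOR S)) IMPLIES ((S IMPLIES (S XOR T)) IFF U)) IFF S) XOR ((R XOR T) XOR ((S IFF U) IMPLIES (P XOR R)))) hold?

false

U XOR S = true XOR false = true
S OR T = false OR true = true
(U XOR S) IFF (S OR T) = true IFF true = true
NOT ((U XOR S) IFF (S OR T)) = NOT true = false
S IFF NOT ((U XOR S) IFF (S OR T)) = false IFF false = true
U XOR S = true XOR false = true
T OR (U XOR S) = true OR true = true
S XOR T = false XOR true = true
S IMPLIES (S XOR T) = false IMPLIES true = true
(S IMPLIES (S XOR T)) IFF U = true IFF true = true
(T OR (U XOR S)) IMPLIES ((S IMPLIES (S XOR T)) IFF U) = true IMPLIES true = true
((T OR (U XOR S)) IMPLIES ((S IMPLIES (S XOR T)) IFF U)) IFF S = true IFF false = false
R XOR T = false XOR true = true
S IFF U = false IFF true = false
P XOR R = true XOR false = true
(S IFF U) IMPLIES (P XOR R) = false IMPLIES true = true
(R XOR T) XOR ((S IFF U) IMPLIES (P XOR R)) = true XOR true = false
(((T OR (U XOR S)) IMPLIES ((S IMPLIES (S XOR T)) IFF U)) IFF S) XOR ((R XOR T) XOR ((S IFF U) IMPLIES (P XOR R))) = false XOR false = false
(S IFF NOT ((U XOR S) IFF (S OR T))) IFF ((((T OR (U XOR S)) IMPLIES ((S IMPLIES (S XOR T)) IFF U)) IFF S) XOR ((R XOR T) XOR ((S IFF U) IMPLIES (P XOR R)))) = true IFF false = false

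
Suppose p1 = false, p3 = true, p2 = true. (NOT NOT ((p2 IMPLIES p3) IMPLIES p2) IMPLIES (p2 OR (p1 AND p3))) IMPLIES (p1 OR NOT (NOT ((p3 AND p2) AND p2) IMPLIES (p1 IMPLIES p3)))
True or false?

false

Substituting p1=false, p3=true, p2=true:
p2 IMPLIES p3 = true IMPLIES true = true
(p2 IMPLIES p3) IMPLIES p2 = true IMPLIES true = true
NOT ((p2 IMPLIES p3) IMPLIES p2) = NOT true = false
NOT NOT ((p2 IMPLIES p3) IMPLIES p2) = NOT false = true
p1 AND p3 = false AND true = false
p2 OR (p1 AND p3) = true OR false = true
NOT NOT ((p2 IMPLIES p3) IMPLIES p2) IMPLIES (p2 OR (p1 AND p3)) = true IMPLIES true = true
p3 AND p2 = true AND true = true
(p3 AND p2) AND p2 = true AND true = true
NOT ((p3 AND p2) AND p2) = NOT true = false
p1 IMPLIES p3 = false IMPLIES true = true
NOT ((p3 AND p2) AND p2) IMPLIES (p1 IMPLIES p3) = false IMPLIES true = true
NOT (NOT ((p3 AND p2) AND p2) IMPLIES (p1 IMPLIES p3)) = NOT true = false
p1 OR NOT (NOT ((p3 AND p2) AND p2) IMPLIES (p1 IMPLIES p3)) = false OR false = false
(NOT NOT ((p2 IMPLIES p3) IMPLIES p2) IMPLIES (p2 OR (p1 AND p3))) IMPLIES (p1 OR NOT (NOT ((p3 AND p2) AND p2) IMPLIES (p1 IMPLIES p3))) = true IMPLIES false = false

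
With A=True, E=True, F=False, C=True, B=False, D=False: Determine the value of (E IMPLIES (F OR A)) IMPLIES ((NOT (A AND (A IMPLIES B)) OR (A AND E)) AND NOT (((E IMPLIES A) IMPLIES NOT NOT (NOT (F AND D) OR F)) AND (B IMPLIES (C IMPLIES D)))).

Substituting A=True, E=True, F=False, C=True, B=False, D=False:
F OR A = False OR True = True
E IMPLIES (F OR A) = True IMPLIES True = True
A IMPLIES B = True IMPLIES False = False
A AND (A IMPLIES B) = True AND False = False
NOT (A AND (A IMPLIES B)) = NOT False = True
A AND E = True AND True = True
NOT (A AND (A IMPLIES B)) OR (A AND E) = True OR True = True
E IMPLIES A = True IMPLIES True = True
F AND D = False AND False = False
NOT (F AND D) = NOT False = True
NOT (F AND D) OR F = True OR False = True
NOT (NOT (F AND D) OR F) = NOT True = False
NOT NOT (NOT (F AND D) OR F) = NOT False = True
(E IMPLIES A) IMPLIES NOT NOT (NOT (F AND D) OR F) = True IMPLIES True = True
C IMPLIES D = True IMPLIES False = False
B IMPLIES (C IMPLIES D) = False IMPLIES False = True
((E IMPLIES A) IMPLIES NOT NOT (NOT (F AND D) OR F)) AND (B IMPLIES (C IMPLIES D)) = True AND True = True
NOT (((E IMPLIES A) IMPLIES NOT NOT (NOT (F AND D) OR F)) AND (B IMPLIES (C IMPLIES D))) = NOT True = False
(NOT (A AND (A IMPLIES B)) OR (A AND E)) AND NOT (((E IMPLIES A) IMPLIES NOT NOT (NOT (F AND D) OR F)) AND (B IMPLIES (C IMPLIES D))) = True AND False = False
(E IMPLIES (F OR A)) IMPLIES ((NOT (A AND (A IMPLIES B)) OR (A AND E)) AND NOT (((E IMPLIES A) IMPLIES NOT NOT (NOT (F AND D) OR F)) AND (B IMPLIES (C IMPLIES D)))) = True IMPLIES False = False

False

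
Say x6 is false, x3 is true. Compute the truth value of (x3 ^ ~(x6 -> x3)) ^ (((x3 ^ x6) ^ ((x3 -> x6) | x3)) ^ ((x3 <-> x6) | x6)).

x6 -> x3 = False -> True = True
~(x6 -> x3) = ~True = False
x3 ^ ~(x6 -> x3) = True ^ False = True
x3 ^ x6 = True ^ False = True
x3 -> x6 = True -> False = False
(x3 -> x6) | x3 = False | True = True
(x3 ^ x6) ^ ((x3 -> x6) | x3) = True ^ True = False
x3 <-> x6 = True <-> False = False
(x3 <-> x6) | x6 = False | False = False
((x3 ^ x6) ^ ((x3 -> x6) | x3)) ^ ((x3 <-> x6) | x6) = False ^ False = False
(x3 ^ ~(x6 -> x3)) ^ (((x3 ^ x6) ^ ((x3 -> x6) | x3)) ^ ((x3 <-> x6) | x6)) = True ^ False = True

True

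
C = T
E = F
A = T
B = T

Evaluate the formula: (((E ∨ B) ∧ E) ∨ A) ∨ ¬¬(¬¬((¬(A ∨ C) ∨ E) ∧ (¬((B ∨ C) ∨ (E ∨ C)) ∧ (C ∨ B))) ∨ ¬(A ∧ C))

Substituting C=T, E=F, A=T, B=T:
E ∨ B = F ∨ T = T
(E ∨ B) ∧ E = T ∧ F = F
((E ∨ B) ∧ E) ∨ A = F ∨ T = T
A ∨ C = T ∨ T = T
¬(A ∨ C) = ¬T = F
¬(A ∨ C) ∨ E = F ∨ F = F
B ∨ C = T ∨ T = T
E ∨ C = F ∨ T = T
(B ∨ C) ∨ (E ∨ C) = T ∨ T = T
¬((B ∨ C) ∨ (E ∨ C)) = ¬T = F
C ∨ B = T ∨ T = T
¬((B ∨ C) ∨ (E ∨ C)) ∧ (C ∨ B) = F ∧ T = F
(¬(A ∨ C) ∨ E) ∧ (¬((B ∨ C) ∨ (E ∨ C)) ∧ (C ∨ B)) = F ∧ F = F
¬((¬(A ∨ C) ∨ E) ∧ (¬((B ∨ C) ∨ (E ∨ C)) ∧ (C ∨ B))) = ¬F = T
¬¬((¬(A ∨ C) ∨ E) ∧ (¬((B ∨ C) ∨ (E ∨ C)) ∧ (C ∨ B))) = ¬T = F
A ∧ C = T ∧ T = T
¬(A ∧ C) = ¬T = F
¬¬((¬(A ∨ C) ∨ E) ∧ (¬((B ∨ C) ∨ (E ∨ C)) ∧ (C ∨ B))) ∨ ¬(A ∧ C) = F ∨ F = F
¬(¬¬((¬(A ∨ C) ∨ E) ∧ (¬((B ∨ C) ∨ (E ∨ C)) ∧ (C ∨ B))) ∨ ¬(A ∧ C)) = ¬F = T
¬¬(¬¬((¬(A ∨ C) ∨ E) ∧ (¬((B ∨ C) ∨ (E ∨ C)) ∧ (C ∨ B))) ∨ ¬(A ∧ C)) = ¬T = F
(((E ∨ B) ∧ E) ∨ A) ∨ ¬¬(¬¬((¬(A ∨ C) ∨ E) ∧ (¬((B ∨ C) ∨ (E ∨ C)) ∧ (C ∨ B))) ∨ ¬(A ∧ C)) = T ∨ F = T

T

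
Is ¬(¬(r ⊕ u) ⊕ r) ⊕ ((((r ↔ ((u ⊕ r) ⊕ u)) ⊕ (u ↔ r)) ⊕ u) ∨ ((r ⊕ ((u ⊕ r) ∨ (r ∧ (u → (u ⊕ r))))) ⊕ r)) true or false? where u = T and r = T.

r ⊕ u = T ⊕ T = F
¬(r ⊕ u) = ¬F = T
¬(r ⊕ u) ⊕ r = T ⊕ T = F
¬(¬(r ⊕ u) ⊕ r) = ¬F = T
u ⊕ r = T ⊕ T = F
(u ⊕ r) ⊕ u = F ⊕ T = T
r ↔ ((u ⊕ r) ⊕ u) = T ↔ T = T
u ↔ r = T ↔ T = T
(r ↔ ((u ⊕ r) ⊕ u)) ⊕ (u ↔ r) = T ⊕ T = F
((r ↔ ((u ⊕ r) ⊕ u)) ⊕ (u ↔ r)) ⊕ u = F ⊕ T = T
u ⊕ r = T ⊕ T = F
u ⊕ r = T ⊕ T = F
u → (u ⊕ r) = T → F = F
r ∧ (u → (u ⊕ r)) = T ∧ F = F
(u ⊕ r) ∨ (r ∧ (u → (u ⊕ r))) = F ∨ F = F
r ⊕ ((u ⊕ r) ∨ (r ∧ (u → (u ⊕ r)))) = T ⊕ F = T
(r ⊕ ((u ⊕ r) ∨ (r ∧ (u → (u ⊕ r))))) ⊕ r = T ⊕ T = F
(((r ↔ ((u ⊕ r) ⊕ u)) ⊕ (u ↔ r)) ⊕ u) ∨ ((r ⊕ ((u ⊕ r) ∨ (r ∧ (u → (u ⊕ r))))) ⊕ r) = T ∨ F = T
¬(¬(r ⊕ u) ⊕ r) ⊕ ((((r ↔ ((u ⊕ r) ⊕ u)) ⊕ (u ↔ r)) ⊕ u) ∨ ((r ⊕ ((u ⊕ r) ∨ (r ∧ (u → (u ⊕ r))))) ⊕ r)) = T ⊕ T = F

F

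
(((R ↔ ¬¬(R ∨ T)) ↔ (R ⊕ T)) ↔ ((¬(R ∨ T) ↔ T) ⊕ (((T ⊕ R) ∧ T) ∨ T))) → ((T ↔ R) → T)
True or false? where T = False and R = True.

True

R ∨ T = True ∨ False = True
¬(R ∨ T) = ¬True = False
¬¬(R ∨ T) = ¬False = True
R ↔ ¬¬(R ∨ T) = True ↔ True = True
R ⊕ T = True ⊕ False = True
(R ↔ ¬¬(R ∨ T)) ↔ (R ⊕ T) = True ↔ True = True
R ∨ T = True ∨ False = True
¬(R ∨ T) = ¬True = False
¬(R ∨ T) ↔ T = False ↔ False = True
T ⊕ R = False ⊕ True = True
(T ⊕ R) ∧ T = True ∧ False = False
((T ⊕ R) ∧ T) ∨ T = False ∨ False = False
(¬(R ∨ T) ↔ T) ⊕ (((T ⊕ R) ∧ T) ∨ T) = True ⊕ False = True
((R ↔ ¬¬(R ∨ T)) ↔ (R ⊕ T)) ↔ ((¬(R ∨ T) ↔ T) ⊕ (((T ⊕ R) ∧ T) ∨ T)) = True ↔ True = True
T ↔ R = False ↔ True = False
(T ↔ R) → T = False → False = True
(((R ↔ ¬¬(R ∨ T)) ↔ (R ⊕ T)) ↔ ((¬(R ∨ T) ↔ T) ⊕ (((T ⊕ R) ∧ T) ∨ T))) → ((T ↔ R) → T) = True → True = True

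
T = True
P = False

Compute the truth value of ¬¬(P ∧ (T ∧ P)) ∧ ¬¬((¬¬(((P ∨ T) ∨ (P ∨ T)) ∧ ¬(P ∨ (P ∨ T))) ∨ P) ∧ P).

False

T ∧ P = True ∧ False = False
P ∧ (T ∧ P) = False ∧ False = False
¬(P ∧ (T ∧ P)) = ¬False = True
¬¬(P ∧ (T ∧ P)) = ¬True = False
P ∨ T = False ∨ True = True
P ∨ T = False ∨ True = True
(P ∨ T) ∨ (P ∨ T) = True ∨ True = True
P ∨ T = False ∨ True = True
P ∨ (P ∨ T) = False ∨ True = True
¬(P ∨ (P ∨ T)) = ¬True = False
((P ∨ T) ∨ (P ∨ T)) ∧ ¬(P ∨ (P ∨ T)) = True ∧ False = False
¬(((P ∨ T) ∨ (P ∨ T)) ∧ ¬(P ∨ (P ∨ T))) = ¬False = True
¬¬(((P ∨ T) ∨ (P ∨ T)) ∧ ¬(P ∨ (P ∨ T))) = ¬True = False
¬¬(((P ∨ T) ∨ (P ∨ T)) ∧ ¬(P ∨ (P ∨ T))) ∨ P = False ∨ False = False
(¬¬(((P ∨ T) ∨ (P ∨ T)) ∧ ¬(P ∨ (P ∨ T))) ∨ P) ∧ P = False ∧ False = False
¬((¬¬(((P ∨ T) ∨ (P ∨ T)) ∧ ¬(P ∨ (P ∨ T))) ∨ P) ∧ P) = ¬False = True
¬¬((¬¬(((P ∨ T) ∨ (P ∨ T)) ∧ ¬(P ∨ (P ∨ T))) ∨ P) ∧ P) = ¬True = False
¬¬(P ∧ (T ∧ P)) ∧ ¬¬((¬¬(((P ∨ T) ∨ (P ∨ T)) ∧ ¬(P ∨ (P ∨ T))) ∨ P) ∧ P) = False ∧ False = False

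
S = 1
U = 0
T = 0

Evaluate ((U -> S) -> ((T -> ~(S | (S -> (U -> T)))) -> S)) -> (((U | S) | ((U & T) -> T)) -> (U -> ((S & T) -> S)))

U -> S = 0 -> 1 = 1
U -> T = 0 -> 0 = 1
S -> (U -> T) = 1 -> 1 = 1
S | (S -> (U -> T)) = 1 | 1 = 1
~(S | (S -> (U -> T))) = ~1 = 0
T -> ~(S | (S -> (U -> T))) = 0 -> 0 = 1
(T -> ~(S | (S -> (U -> T)))) -> S = 1 -> 1 = 1
(U -> S) -> ((T -> ~(S | (S -> (U -> T)))) -> S) = 1 -> 1 = 1
U | S = 0 | 1 = 1
U & T = 0 & 0 = 0
(U & T) -> T = 0 -> 0 = 1
(U | S) | ((U & T) -> T) = 1 | 1 = 1
S & T = 1 & 0 = 0
(S & T) -> S = 0 -> 1 = 1
U -> ((S & T) -> S) = 0 -> 1 = 1
((U | S) | ((U & T) -> T)) -> (U -> ((S & T) -> S)) = 1 -> 1 = 1
((U -> S) -> ((T -> ~(S | (S -> (U -> T)))) -> S)) -> (((U | S) | ((U & T) -> T)) -> (U -> ((S & T) -> S))) = 1 -> 1 = 1

1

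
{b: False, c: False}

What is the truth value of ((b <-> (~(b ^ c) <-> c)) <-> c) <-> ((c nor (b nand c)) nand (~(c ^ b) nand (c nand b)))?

False

Substituting b=False, c=False:
b ^ c = False ^ False = False
~(b ^ c) = ~False = True
~(b ^ c) <-> c = True <-> False = False
b <-> (~(b ^ c) <-> c) = False <-> False = True
(b <-> (~(b ^ c) <-> c)) <-> c = True <-> False = False
b nand c = False nand False = True
c nor (b nand c) = False nor True = False
c ^ b = False ^ False = False
~(c ^ b) = ~False = True
c nand b = False nand False = True
~(c ^ b) nand (c nand b) = True nand True = False
(c nor (b nand c)) nand (~(c ^ b) nand (c nand b)) = False nand False = True
((b <-> (~(b ^ c) <-> c)) <-> c) <-> ((c nor (b nand c)) nand (~(c ^ b) nand (c nand b))) = False <-> True = False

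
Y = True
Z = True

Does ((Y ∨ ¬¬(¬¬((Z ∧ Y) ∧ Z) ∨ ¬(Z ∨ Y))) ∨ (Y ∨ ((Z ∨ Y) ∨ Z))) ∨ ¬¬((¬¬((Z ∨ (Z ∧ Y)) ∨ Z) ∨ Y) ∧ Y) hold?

Z ∧ Y = True ∧ True = True
(Z ∧ Y) ∧ Z = True ∧ True = True
¬((Z ∧ Y) ∧ Z) = ¬True = False
¬¬((Z ∧ Y) ∧ Z) = ¬False = True
Z ∨ Y = True ∨ True = True
¬(Z ∨ Y) = ¬True = False
¬¬((Z ∧ Y) ∧ Z) ∨ ¬(Z ∨ Y) = True ∨ False = True
¬(¬¬((Z ∧ Y) ∧ Z) ∨ ¬(Z ∨ Y)) = ¬True = False
¬¬(¬¬((Z ∧ Y) ∧ Z) ∨ ¬(Z ∨ Y)) = ¬False = True
Y ∨ ¬¬(¬¬((Z ∧ Y) ∧ Z) ∨ ¬(Z ∨ Y)) = True ∨ True = True
Z ∨ Y = True ∨ True = True
(Z ∨ Y) ∨ Z = True ∨ True = True
Y ∨ ((Z ∨ Y) ∨ Z) = True ∨ True = True
(Y ∨ ¬¬(¬¬((Z ∧ Y) ∧ Z) ∨ ¬(Z ∨ Y))) ∨ (Y ∨ ((Z ∨ Y) ∨ Z)) = True ∨ True = True
Z ∧ Y = True ∧ True = True
Z ∨ (Z ∧ Y) = True ∨ True = True
(Z ∨ (Z ∧ Y)) ∨ Z = True ∨ True = True
¬((Z ∨ (Z ∧ Y)) ∨ Z) = ¬True = False
¬¬((Z ∨ (Z ∧ Y)) ∨ Z) = ¬False = True
¬¬((Z ∨ (Z ∧ Y)) ∨ Z) ∨ Y = True ∨ True = True
(¬¬((Z ∨ (Z ∧ Y)) ∨ Z) ∨ Y) ∧ Y = True ∧ True = True
¬((¬¬((Z ∨ (Z ∧ Y)) ∨ Z) ∨ Y) ∧ Y) = ¬True = False
¬¬((¬¬((Z ∨ (Z ∧ Y)) ∨ Z) ∨ Y) ∧ Y) = ¬False = True
((Y ∨ ¬¬(¬¬((Z ∧ Y) ∧ Z) ∨ ¬(Z ∨ Y))) ∨ (Y ∨ ((Z ∨ Y) ∨ Z))) ∨ ¬¬((¬¬((Z ∨ (Z ∧ Y)) ∨ Z) ∨ Y) ∧ Y) = True ∨ True = True

True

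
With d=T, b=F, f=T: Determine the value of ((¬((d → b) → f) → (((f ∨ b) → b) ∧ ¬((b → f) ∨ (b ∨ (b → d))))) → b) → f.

d → b = T → F = F
(d → b) → f = F → T = T
¬((d → b) → f) = ¬T = F
f ∨ b = T ∨ F = T
(f ∨ b) → b = T → F = F
b → f = F → T = T
b → d = F → T = T
b ∨ (b → d) = F ∨ T = T
(b → f) ∨ (b ∨ (b → d)) = T ∨ T = T
¬((b → f) ∨ (b ∨ (b → d))) = ¬T = F
((f ∨ b) → b) ∧ ¬((b → f) ∨ (b ∨ (b → d))) = F ∧ F = F
¬((d → b) → f) → (((f ∨ b) → b) ∧ ¬((b → f) ∨ (b ∨ (b → d)))) = F → F = T
(¬((d → b) → f) → (((f ∨ b) → b) ∧ ¬((b → f) ∨ (b ∨ (b → d))))) → b = T → F = F
((¬((d → b) → f) → (((f ∨ b) → b) ∧ ¬((b → f) ∨ (b ∨ (b → d))))) → b) → f = F → T = T

T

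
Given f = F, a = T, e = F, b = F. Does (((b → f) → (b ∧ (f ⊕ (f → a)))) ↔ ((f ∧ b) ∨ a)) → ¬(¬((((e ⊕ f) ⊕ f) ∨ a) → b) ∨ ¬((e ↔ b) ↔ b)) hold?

Substituting f=F, a=T, e=F, b=F:
b → f = F → F = T
f → a = F → T = T
f ⊕ (f → a) = F ⊕ T = T
b ∧ (f ⊕ (f → a)) = F ∧ T = F
(b → f) → (b ∧ (f ⊕ (f → a))) = T → F = F
f ∧ b = F ∧ F = F
(f ∧ b) ∨ a = F ∨ T = T
((b → f) → (b ∧ (f ⊕ (f → a)))) ↔ ((f ∧ b) ∨ a) = F ↔ T = F
e ⊕ f = F ⊕ F = F
(e ⊕ f) ⊕ f = F ⊕ F = F
((e ⊕ f) ⊕ f) ∨ a = F ∨ T = T
(((e ⊕ f) ⊕ f) ∨ a) → b = T → F = F
¬((((e ⊕ f) ⊕ f) ∨ a) → b) = ¬F = T
e ↔ b = F ↔ F = T
(e ↔ b) ↔ b = T ↔ F = F
¬((e ↔ b) ↔ b) = ¬F = T
¬((((e ⊕ f) ⊕ f) ∨ a) → b) ∨ ¬((e ↔ b) ↔ b) = T ∨ T = T
¬(¬((((e ⊕ f) ⊕ f) ∨ a) → b) ∨ ¬((e ↔ b) ↔ b)) = ¬T = F
(((b → f) → (b ∧ (f ⊕ (f → a)))) ↔ ((f ∧ b) ∨ a)) → ¬(¬((((e ⊕ f) ⊕ f) ∨ a) → b) ∨ ¬((e ↔ b) ↔ b)) = F → F = T

T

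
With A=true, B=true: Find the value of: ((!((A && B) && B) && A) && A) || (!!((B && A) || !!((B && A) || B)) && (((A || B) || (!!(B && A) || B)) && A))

A && B = true && true = true
(A && B) && B = true && true = true
!((A && B) && B) = !true = false
!((A && B) && B) && A = false && true = false
(!((A && B) && B) && A) && A = false && true = false
B && A = true && true = true
B && A = true && true = true
(B && A) || B = true || true = true
!((B && A) || B) = !true = false
!!((B && A) || B) = !false = true
(B && A) || !!((B && A) || B) = true || true = true
!((B && A) || !!((B && A) || B)) = !true = false
!!((B && A) || !!((B && A) || B)) = !false = true
A || B = true || true = true
B && A = true && true = true
!(B && A) = !true = false
!!(B && A) = !false = true
!!(B && A) || B = true || true = true
(A || B) || (!!(B && A) || B) = true || true = true
((A || B) || (!!(B && A) || B)) && A = true && true = true
!!((B && A) || !!((B && A) || B)) && (((A || B) || (!!(B && A) || B)) && A) = true && true = true
((!((A && B) && B) && A) && A) || (!!((B && A) || !!((B && A) || B)) && (((A || B) || (!!(B && A) || B)) && A)) = false || true = true

true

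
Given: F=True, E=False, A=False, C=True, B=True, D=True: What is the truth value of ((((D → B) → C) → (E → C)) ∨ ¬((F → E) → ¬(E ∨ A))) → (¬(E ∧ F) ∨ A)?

D → B = True → True = True
(D → B) → C = True → True = True
E → C = False → True = True
((D → B) → C) → (E → C) = True → True = True
F → E = True → False = False
E ∨ A = False ∨ False = False
¬(E ∨ A) = ¬False = True
(F → E) → ¬(E ∨ A) = False → True = True
¬((F → E) → ¬(E ∨ A)) = ¬True = False
(((D → B) → C) → (E → C)) ∨ ¬((F → E) → ¬(E ∨ A)) = True ∨ False = True
E ∧ F = False ∧ True = False
¬(E ∧ F) = ¬False = True
¬(E ∧ F) ∨ A = True ∨ False = True
((((D → B) → C) → (E → C)) ∨ ¬((F → E) → ¬(E ∨ A))) → (¬(E ∧ F) ∨ A) = True → True = True

True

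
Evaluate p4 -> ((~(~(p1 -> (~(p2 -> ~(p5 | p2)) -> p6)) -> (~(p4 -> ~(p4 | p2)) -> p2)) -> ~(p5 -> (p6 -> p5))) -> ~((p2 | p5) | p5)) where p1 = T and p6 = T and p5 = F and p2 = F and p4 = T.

T

p5 | p2 = F | F = F
~(p5 | p2) = ~F = T
p2 -> ~(p5 | p2) = F -> T = T
~(p2 -> ~(p5 | p2)) = ~T = F
~(p2 -> ~(p5 | p2)) -> p6 = F -> T = T
p1 -> (~(p2 -> ~(p5 | p2)) -> p6) = T -> T = T
~(p1 -> (~(p2 -> ~(p5 | p2)) -> p6)) = ~T = F
p4 | p2 = T | F = T
~(p4 | p2) = ~T = F
p4 -> ~(p4 | p2) = T -> F = F
~(p4 -> ~(p4 | p2)) = ~F = T
~(p4 -> ~(p4 | p2)) -> p2 = T -> F = F
~(p1 -> (~(p2 -> ~(p5 | p2)) -> p6)) -> (~(p4 -> ~(p4 | p2)) -> p2) = F -> F = T
~(~(p1 -> (~(p2 -> ~(p5 | p2)) -> p6)) -> (~(p4 -> ~(p4 | p2)) -> p2)) = ~T = F
p6 -> p5 = T -> F = F
p5 -> (p6 -> p5) = F -> F = T
~(p5 -> (p6 -> p5)) = ~T = F
~(~(p1 -> (~(p2 -> ~(p5 | p2)) -> p6)) -> (~(p4 -> ~(p4 | p2)) -> p2)) -> ~(p5 -> (p6 -> p5)) = F -> F = T
p2 | p5 = F | F = F
(p2 | p5) | p5 = F | F = F
~((p2 | p5) | p5) = ~F = T
(~(~(p1 -> (~(p2 -> ~(p5 | p2)) -> p6)) -> (~(p4 -> ~(p4 | p2)) -> p2)) -> ~(p5 -> (p6 -> p5))) -> ~((p2 | p5) | p5) = T -> T = T
p4 -> ((~(~(p1 -> (~(p2 -> ~(p5 | p2)) -> p6)) -> (~(p4 -> ~(p4 | p2)) -> p2)) -> ~(p5 -> (p6 -> p5))) -> ~((p2 | p5) | p5)) = T -> T = T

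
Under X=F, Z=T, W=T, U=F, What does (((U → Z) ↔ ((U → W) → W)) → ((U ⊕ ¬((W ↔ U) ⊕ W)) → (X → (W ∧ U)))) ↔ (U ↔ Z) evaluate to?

Substituting X=F, Z=T, W=T, U=F:
U → Z = F → T = T
U → W = F → T = T
(U → W) → W = T → T = T
(U → Z) ↔ ((U → W) → W) = T ↔ T = T
W ↔ U = T ↔ F = F
(W ↔ U) ⊕ W = F ⊕ T = T
¬((W ↔ U) ⊕ W) = ¬T = F
U ⊕ ¬((W ↔ U) ⊕ W) = F ⊕ F = F
W ∧ U = T ∧ F = F
X → (W ∧ U) = F → F = T
(U ⊕ ¬((W ↔ U) ⊕ W)) → (X → (W ∧ U)) = F → T = T
((U → Z) ↔ ((U → W) → W)) → ((U ⊕ ¬((W ↔ U) ⊕ W)) → (X → (W ∧ U))) = T → T = T
U ↔ Z = F ↔ T = F
(((U → Z) ↔ ((U → W) → W)) → ((U ⊕ ¬((W ↔ U) ⊕ W)) → (X → (W ∧ U)))) ↔ (U ↔ Z) = T ↔ F = F

F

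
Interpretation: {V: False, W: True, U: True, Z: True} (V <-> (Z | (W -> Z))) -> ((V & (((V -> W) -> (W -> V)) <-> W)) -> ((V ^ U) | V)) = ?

W -> Z = True -> True = True
Z | (W -> Z) = True | True = True
V <-> (Z | (W -> Z)) = False <-> True = False
V -> W = False -> True = True
W -> V = True -> False = False
(V -> W) -> (W -> V) = True -> False = False
((V -> W) -> (W -> V)) <-> W = False <-> True = False
V & (((V -> W) -> (W -> V)) <-> W) = False & False = False
V ^ U = False ^ True = True
(V ^ U) | V = True | False = True
(V & (((V -> W) -> (W -> V)) <-> W)) -> ((V ^ U) | V) = False -> True = True
(V <-> (Z | (W -> Z))) -> ((V & (((V -> W) -> (W -> V)) <-> W)) -> ((V ^ U) | V)) = False -> True = True

True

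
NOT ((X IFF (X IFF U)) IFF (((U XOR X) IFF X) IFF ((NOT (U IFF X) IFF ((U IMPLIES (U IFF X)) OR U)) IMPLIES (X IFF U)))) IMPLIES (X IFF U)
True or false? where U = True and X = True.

True

X IFF U = True IFF True = True
X IFF (X IFF U) = True IFF True = True
U XOR X = True XOR True = False
(U XOR X) IFF X = False IFF True = False
U IFF X = True IFF True = True
NOT (U IFF X) = NOT True = False
U IFF X = True IFF True = True
U IMPLIES (U IFF X) = True IMPLIES True = True
(U IMPLIES (U IFF X)) OR U = True OR True = True
NOT (U IFF X) IFF ((U IMPLIES (U IFF X)) OR U) = False IFF True = False
X IFF U = True IFF True = True
(NOT (U IFF X) IFF ((U IMPLIES (U IFF X)) OR U)) IMPLIES (X IFF U) = False IMPLIES True = True
((U XOR X) IFF X) IFF ((NOT (U IFF X) IFF ((U IMPLIES (U IFF X)) OR U)) IMPLIES (X IFF U)) = False IFF True = False
(X IFF (X IFF U)) IFF (((U XOR X) IFF X) IFF ((NOT (U IFF X) IFF ((U IMPLIES (U IFF X)) OR U)) IMPLIES (X IFF U))) = True IFF False = False
NOT ((X IFF (X IFF U)) IFF (((U XOR X) IFF X) IFF ((NOT (U IFF X) IFF ((U IMPLIES (U IFF X)) OR U)) IMPLIES (X IFF U)))) = NOT False = True
X IFF U = True IFF True = True
NOT ((X IFF (X IFF U)) IFF (((U XOR X) IFF X) IFF ((NOT (U IFF X) IFF ((U IMPLIES (U IFF X)) OR U)) IMPLIES (X IFF U)))) IMPLIES (X IFF U) = True IMPLIES True = True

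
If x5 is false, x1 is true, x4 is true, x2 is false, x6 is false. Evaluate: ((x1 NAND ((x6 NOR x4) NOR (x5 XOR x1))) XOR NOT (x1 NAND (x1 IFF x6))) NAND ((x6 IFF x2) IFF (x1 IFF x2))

Substituting x5=false, x1=true, x4=true, x2=false, x6=false:
x6 NOR x4 = false NOR true = false
x5 XOR x1 = false XOR true = true
(x6 NOR x4) NOR (x5 XOR x1) = false NOR true = false
x1 NAND ((x6 NOR x4) NOR (x5 XOR x1)) = true NAND false = true
x1 IFF x6 = true IFF false = false
x1 NAND (x1 IFF x6) = true NAND false = true
NOT (x1 NAND (x1 IFF x6)) = NOT true = false
(x1 NAND ((x6 NOR x4) NOR (x5 XOR x1))) XOR NOT (x1 NAND (x1 IFF x6)) = true XOR false = true
x6 IFF x2 = false IFF false = true
x1 IFF x2 = true IFF false = false
(x6 IFF x2) IFF (x1 IFF x2) = true IFF false = false
((x1 NAND ((x6 NOR x4) NOR (x5 XOR x1))) XOR NOT (x1 NAND (x1 IFF x6))) NAND ((x6 IFF x2) IFF (x1 IFF x2)) = true NAND false = true

true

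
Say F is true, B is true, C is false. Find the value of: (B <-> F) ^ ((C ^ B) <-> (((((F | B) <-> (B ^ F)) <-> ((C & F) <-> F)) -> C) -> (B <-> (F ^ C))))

False

B <-> F = True <-> True = True
C ^ B = False ^ True = True
F | B = True | True = True
B ^ F = True ^ True = False
(F | B) <-> (B ^ F) = True <-> False = False
C & F = False & True = False
(C & F) <-> F = False <-> True = False
((F | B) <-> (B ^ F)) <-> ((C & F) <-> F) = False <-> False = True
(((F | B) <-> (B ^ F)) <-> ((C & F) <-> F)) -> C = True -> False = False
F ^ C = True ^ False = True
B <-> (F ^ C) = True <-> True = True
((((F | B) <-> (B ^ F)) <-> ((C & F) <-> F)) -> C) -> (B <-> (F ^ C)) = False -> True = True
(C ^ B) <-> (((((F | B) <-> (B ^ F)) <-> ((C & F) <-> F)) -> C) -> (B <-> (F ^ C))) = True <-> True = True
(B <-> F) ^ ((C ^ B) <-> (((((F | B) <-> (B ^ F)) <-> ((C & F) <-> F)) -> C) -> (B <-> (F ^ C)))) = True ^ True = False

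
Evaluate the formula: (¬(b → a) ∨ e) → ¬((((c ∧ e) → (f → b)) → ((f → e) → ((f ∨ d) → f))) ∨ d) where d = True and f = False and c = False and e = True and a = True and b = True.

b → a = True → True = True
¬(b → a) = ¬True = False
¬(b → a) ∨ e = False ∨ True = True
c ∧ e = False ∧ True = False
f → b = False → True = True
(c ∧ e) → (f → b) = False → True = True
f → e = False → True = True
f ∨ d = False ∨ True = True
(f ∨ d) → f = True → False = False
(f → e) → ((f ∨ d) → f) = True → False = False
((c ∧ e) → (f → b)) → ((f → e) → ((f ∨ d) → f)) = True → False = False
(((c ∧ e) → (f → b)) → ((f → e) → ((f ∨ d) → f))) ∨ d = False ∨ True = True
¬((((c ∧ e) → (f → b)) → ((f → e) → ((f ∨ d) → f))) ∨ d) = ¬True = False
(¬(b → a) ∨ e) → ¬((((c ∧ e) → (f → b)) → ((f → e) → ((f ∨ d) → f))) ∨ d) = True → False = False

False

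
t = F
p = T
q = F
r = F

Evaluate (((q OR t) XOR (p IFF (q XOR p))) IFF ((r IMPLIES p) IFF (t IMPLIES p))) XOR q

T

q OR t = F OR F = F
q XOR p = F XOR T = T
p IFF (q XOR p) = T IFF T = T
(q OR t) XOR (p IFF (q XOR p)) = F XOR T = T
r IMPLIES p = F IMPLIES T = T
t IMPLIES p = F IMPLIES T = T
(r IMPLIES p) IFF (t IMPLIES p) = T IFF T = T
((q OR t) XOR (p IFF (q XOR p))) IFF ((r IMPLIES p) IFF (t IMPLIES p)) = T IFF T = T
(((q OR t) XOR (p IFF (q XOR p))) IFF ((r IMPLIES p) IFF (t IMPLIES p))) XOR q = T XOR F = T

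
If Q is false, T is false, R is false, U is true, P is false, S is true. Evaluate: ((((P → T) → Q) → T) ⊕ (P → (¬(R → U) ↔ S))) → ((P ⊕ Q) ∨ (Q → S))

True

P → T = False → False = True
(P → T) → Q = True → False = False
((P → T) → Q) → T = False → False = True
R → U = False → True = True
¬(R → U) = ¬True = False
¬(R → U) ↔ S = False ↔ True = False
P → (¬(R → U) ↔ S) = False → False = True
(((P → T) → Q) → T) ⊕ (P → (¬(R → U) ↔ S)) = True ⊕ True = False
P ⊕ Q = False ⊕ False = False
Q → S = False → True = True
(P ⊕ Q) ∨ (Q → S) = False ∨ True = True
((((P → T) → Q) → T) ⊕ (P → (¬(R → U) ↔ S))) → ((P ⊕ Q) ∨ (Q → S)) = False → True = True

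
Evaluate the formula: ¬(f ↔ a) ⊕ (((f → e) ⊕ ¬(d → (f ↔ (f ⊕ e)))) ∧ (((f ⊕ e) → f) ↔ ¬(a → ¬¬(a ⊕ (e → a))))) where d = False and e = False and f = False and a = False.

False

Substituting d=False, e=False, f=False, a=False:
f ↔ a = False ↔ False = True
¬(f ↔ a) = ¬True = False
f → e = False → False = True
f ⊕ e = False ⊕ False = False
f ↔ (f ⊕ e) = False ↔ False = True
d → (f ↔ (f ⊕ e)) = False → True = True
¬(d → (f ↔ (f ⊕ e))) = ¬True = False
(f → e) ⊕ ¬(d → (f ↔ (f ⊕ e))) = True ⊕ False = True
f ⊕ e = False ⊕ False = False
(f ⊕ e) → f = False → False = True
e → a = False → False = True
a ⊕ (e → a) = False ⊕ True = True
¬(a ⊕ (e → a)) = ¬True = False
¬¬(a ⊕ (e → a)) = ¬False = True
a → ¬¬(a ⊕ (e → a)) = False → True = True
¬(a → ¬¬(a ⊕ (e → a))) = ¬True = False
((f ⊕ e) → f) ↔ ¬(a → ¬¬(a ⊕ (e → a))) = True ↔ False = False
((f → e) ⊕ ¬(d → (f ↔ (f ⊕ e)))) ∧ (((f ⊕ e) → f) ↔ ¬(a → ¬¬(a ⊕ (e → a)))) = True ∧ False = False
¬(f ↔ a) ⊕ (((f → e) ⊕ ¬(d → (f ↔ (f ⊕ e)))) ∧ (((f ⊕ e) → f) ↔ ¬(a → ¬¬(a ⊕ (e → a))))) = False ⊕ False = False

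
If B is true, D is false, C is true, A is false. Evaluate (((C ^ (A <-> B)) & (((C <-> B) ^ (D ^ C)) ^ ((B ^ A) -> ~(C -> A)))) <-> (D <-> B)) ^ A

False

A <-> B = False <-> True = False
C ^ (A <-> B) = True ^ False = True
C <-> B = True <-> True = True
D ^ C = False ^ True = True
(C <-> B) ^ (D ^ C) = True ^ True = False
B ^ A = True ^ False = True
C -> A = True -> False = False
~(C -> A) = ~False = True
(B ^ A) -> ~(C -> A) = True -> True = True
((C <-> B) ^ (D ^ C)) ^ ((B ^ A) -> ~(C -> A)) = False ^ True = True
(C ^ (A <-> B)) & (((C <-> B) ^ (D ^ C)) ^ ((B ^ A) -> ~(C -> A))) = True & True = True
D <-> B = False <-> True = False
((C ^ (A <-> B)) & (((C <-> B) ^ (D ^ C)) ^ ((B ^ A) -> ~(C -> A)))) <-> (D <-> B) = True <-> False = False
(((C ^ (A <-> B)) & (((C <-> B) ^ (D ^ C)) ^ ((B ^ A) -> ~(C -> A)))) <-> (D <-> B)) ^ A = False ^ False = False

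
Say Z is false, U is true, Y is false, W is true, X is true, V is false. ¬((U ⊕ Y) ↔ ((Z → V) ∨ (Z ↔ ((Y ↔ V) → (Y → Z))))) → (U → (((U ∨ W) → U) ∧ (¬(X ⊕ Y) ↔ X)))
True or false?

Substituting Z=False, U=True, Y=False, W=True, X=True, V=False:
U ⊕ Y = True ⊕ False = True
Z → V = False → False = True
Y ↔ V = False ↔ False = True
Y → Z = False → False = True
(Y ↔ V) → (Y → Z) = True → True = True
Z ↔ ((Y ↔ V) → (Y → Z)) = False ↔ True = False
(Z → V) ∨ (Z ↔ ((Y ↔ V) → (Y → Z))) = True ∨ False = True
(U ⊕ Y) ↔ ((Z → V) ∨ (Z ↔ ((Y ↔ V) → (Y → Z)))) = True ↔ True = True
¬((U ⊕ Y) ↔ ((Z → V) ∨ (Z ↔ ((Y ↔ V) → (Y → Z))))) = ¬True = False
U ∨ W = True ∨ True = True
(U ∨ W) → U = True → True = True
X ⊕ Y = True ⊕ False = True
¬(X ⊕ Y) = ¬True = False
¬(X ⊕ Y) ↔ X = False ↔ True = False
((U ∨ W) → U) ∧ (¬(X ⊕ Y) ↔ X) = True ∧ False = False
U → (((U ∨ W) → U) ∧ (¬(X ⊕ Y) ↔ X)) = True → False = False
¬((U ⊕ Y) ↔ ((Z → V) ∨ (Z ↔ ((Y ↔ V) → (Y → Z))))) → (U → (((U ∨ W) → U) ∧ (¬(X ⊕ Y) ↔ X))) = False → False = True

True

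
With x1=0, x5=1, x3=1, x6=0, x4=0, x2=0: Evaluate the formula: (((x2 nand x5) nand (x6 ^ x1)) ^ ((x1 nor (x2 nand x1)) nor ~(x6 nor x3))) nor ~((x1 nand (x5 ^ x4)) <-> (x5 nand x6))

x2 nand x5 = 0 nand 1 = 1
x6 ^ x1 = 0 ^ 0 = 0
(x2 nand x5) nand (x6 ^ x1) = 1 nand 0 = 1
x2 nand x1 = 0 nand 0 = 1
x1 nor (x2 nand x1) = 0 nor 1 = 0
x6 nor x3 = 0 nor 1 = 0
~(x6 nor x3) = ~0 = 1
(x1 nor (x2 nand x1)) nor ~(x6 nor x3) = 0 nor 1 = 0
((x2 nand x5) nand (x6 ^ x1)) ^ ((x1 nor (x2 nand x1)) nor ~(x6 nor x3)) = 1 ^ 0 = 1
x5 ^ x4 = 1 ^ 0 = 1
x1 nand (x5 ^ x4) = 0 nand 1 = 1
x5 nand x6 = 1 nand 0 = 1
(x1 nand (x5 ^ x4)) <-> (x5 nand x6) = 1 <-> 1 = 1
~((x1 nand (x5 ^ x4)) <-> (x5 nand x6)) = ~1 = 0
(((x2 nand x5) nand (x6 ^ x1)) ^ ((x1 nor (x2 nand x1)) nor ~(x6 nor x3))) nor ~((x1 nand (x5 ^ x4)) <-> (x5 nand x6)) = 1 nor 0 = 0

0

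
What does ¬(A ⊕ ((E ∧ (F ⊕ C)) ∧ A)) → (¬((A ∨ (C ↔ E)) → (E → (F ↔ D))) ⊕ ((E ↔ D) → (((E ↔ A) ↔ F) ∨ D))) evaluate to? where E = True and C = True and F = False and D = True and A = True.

Substituting E=True, C=True, F=False, D=True, A=True:
F ⊕ C = False ⊕ True = True
E ∧ (F ⊕ C) = True ∧ True = True
(E ∧ (F ⊕ C)) ∧ A = True ∧ True = True
A ⊕ ((E ∧ (F ⊕ C)) ∧ A) = True ⊕ True = False
¬(A ⊕ ((E ∧ (F ⊕ C)) ∧ A)) = ¬False = True
C ↔ E = True ↔ True = True
A ∨ (C ↔ E) = True ∨ True = True
F ↔ D = False ↔ True = False
E → (F ↔ D) = True → False = False
(A ∨ (C ↔ E)) → (E → (F ↔ D)) = True → False = False
¬((A ∨ (C ↔ E)) → (E → (F ↔ D))) = ¬False = True
E ↔ D = True ↔ True = True
E ↔ A = True ↔ True = True
(E ↔ A) ↔ F = True ↔ False = False
((E ↔ A) ↔ F) ∨ D = False ∨ True = True
(E ↔ D) → (((E ↔ A) ↔ F) ∨ D) = True → True = True
¬((A ∨ (C ↔ E)) → (E → (F ↔ D))) ⊕ ((E ↔ D) → (((E ↔ A) ↔ F) ∨ D)) = True ⊕ True = False
¬(A ⊕ ((E ∧ (F ⊕ C)) ∧ A)) → (¬((A ∨ (C ↔ E)) → (E → (F ↔ D))) ⊕ ((E ↔ D) → (((E ↔ A) ↔ F) ∨ D))) = True → False = False

False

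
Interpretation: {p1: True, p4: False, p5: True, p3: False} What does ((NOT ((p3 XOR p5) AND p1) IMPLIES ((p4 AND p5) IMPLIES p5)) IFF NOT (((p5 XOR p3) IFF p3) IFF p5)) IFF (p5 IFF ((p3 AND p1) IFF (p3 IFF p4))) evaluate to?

False

p3 XOR p5 = False XOR True = True
(p3 XOR p5) AND p1 = True AND True = True
NOT ((p3 XOR p5) AND p1) = NOT True = False
p4 AND p5 = False AND True = False
(p4 AND p5) IMPLIES p5 = False IMPLIES True = True
NOT ((p3 XOR p5) AND p1) IMPLIES ((p4 AND p5) IMPLIES p5) = False IMPLIES True = True
p5 XOR p3 = True XOR False = True
(p5 XOR p3) IFF p3 = True IFF False = False
((p5 XOR p3) IFF p3) IFF p5 = False IFF True = False
NOT (((p5 XOR p3) IFF p3) IFF p5) = NOT False = True
(NOT ((p3 XOR p5) AND p1) IMPLIES ((p4 AND p5) IMPLIES p5)) IFF NOT (((p5 XOR p3) IFF p3) IFF p5) = True IFF True = True
p3 AND p1 = False AND True = False
p3 IFF p4 = False IFF False = True
(p3 AND p1) IFF (p3 IFF p4) = False IFF True = False
p5 IFF ((p3 AND p1) IFF (p3 IFF p4)) = True IFF False = False
((NOT ((p3 XOR p5) AND p1) IMPLIES ((p4 AND p5) IMPLIES p5)) IFF NOT (((p5 XOR p3) IFF p3) IFF p5)) IFF (p5 IFF ((p3 AND p1) IFF (p3 IFF p4))) = True IFF False = False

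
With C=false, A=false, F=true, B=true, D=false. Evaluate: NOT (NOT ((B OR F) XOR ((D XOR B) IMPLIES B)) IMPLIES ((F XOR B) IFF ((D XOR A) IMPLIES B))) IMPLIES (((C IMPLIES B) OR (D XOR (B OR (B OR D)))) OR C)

B OR F = true OR true = true
D XOR B = false XOR true = true
(D XOR B) IMPLIES B = true IMPLIES true = true
(B OR F) XOR ((D XOR B) IMPLIES B) = true XOR true = false
NOT ((B OR F) XOR ((D XOR B) IMPLIES B)) = NOT false = true
F XOR B = true XOR true = false
D XOR A = false XOR false = false
(D XOR A) IMPLIES B = false IMPLIES true = true
(F XOR B) IFF ((D XOR A) IMPLIES B) = false IFF true = false
NOT ((B OR F) XOR ((D XOR B) IMPLIES B)) IMPLIES ((F XOR B) IFF ((D XOR A) IMPLIES B)) = true IMPLIES false = false
NOT (NOT ((B OR F) XOR ((D XOR B) IMPLIES B)) IMPLIES ((F XOR B) IFF ((D XOR A) IMPLIES B))) = NOT false = true
C IMPLIES B = false IMPLIES true = true
B OR D = true OR false = true
B OR (B OR D) = true OR true = true
D XOR (B OR (B OR D)) = false XOR true = true
(C IMPLIES B) OR (D XOR (B OR (B OR D))) = true OR true = true
((C IMPLIES B) OR (D XOR (B OR (B OR D)))) OR C = true OR false = true
NOT (NOT ((B OR F) XOR ((D XOR B) IMPLIES B)) IMPLIES ((F XOR B) IFF ((D XOR A) IMPLIES B))) IMPLIES (((C IMPLIES B) OR (D XOR (B OR (B OR D)))) OR C) = true IMPLIES true = true

true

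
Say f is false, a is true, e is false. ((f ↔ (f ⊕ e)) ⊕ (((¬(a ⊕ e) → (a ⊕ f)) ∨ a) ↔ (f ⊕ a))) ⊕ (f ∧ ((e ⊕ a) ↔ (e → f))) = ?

F

f ⊕ e = F ⊕ F = F
f ↔ (f ⊕ e) = F ↔ F = T
a ⊕ e = T ⊕ F = T
¬(a ⊕ e) = ¬T = F
a ⊕ f = T ⊕ F = T
¬(a ⊕ e) → (a ⊕ f) = F → T = T
(¬(a ⊕ e) → (a ⊕ f)) ∨ a = T ∨ T = T
f ⊕ a = F ⊕ T = T
((¬(a ⊕ e) → (a ⊕ f)) ∨ a) ↔ (f ⊕ a) = T ↔ T = T
(f ↔ (f ⊕ e)) ⊕ (((¬(a ⊕ e) → (a ⊕ f)) ∨ a) ↔ (f ⊕ a)) = T ⊕ T = F
e ⊕ a = F ⊕ T = T
e → f = F → F = T
(e ⊕ a) ↔ (e → f) = T ↔ T = T
f ∧ ((e ⊕ a) ↔ (e → f)) = F ∧ T = F
((f ↔ (f ⊕ e)) ⊕ (((¬(a ⊕ e) → (a ⊕ f)) ∨ a) ↔ (f ⊕ a))) ⊕ (f ∧ ((e ⊕ a) ↔ (e → f))) = F ⊕ F = F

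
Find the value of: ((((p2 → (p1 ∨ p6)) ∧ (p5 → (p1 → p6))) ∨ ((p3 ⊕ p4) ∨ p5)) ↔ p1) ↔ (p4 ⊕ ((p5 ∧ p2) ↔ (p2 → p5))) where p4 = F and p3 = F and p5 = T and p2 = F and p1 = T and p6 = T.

F

Substituting p4=F, p3=F, p5=T, p2=F, p1=T, p6=T:
p1 ∨ p6 = T ∨ T = T
p2 → (p1 ∨ p6) = F → T = T
p1 → p6 = T → T = T
p5 → (p1 → p6) = T → T = T
(p2 → (p1 ∨ p6)) ∧ (p5 → (p1 → p6)) = T ∧ T = T
p3 ⊕ p4 = F ⊕ F = F
(p3 ⊕ p4) ∨ p5 = F ∨ T = T
((p2 → (p1 ∨ p6)) ∧ (p5 → (p1 → p6))) ∨ ((p3 ⊕ p4) ∨ p5) = T ∨ T = T
(((p2 → (p1 ∨ p6)) ∧ (p5 → (p1 → p6))) ∨ ((p3 ⊕ p4) ∨ p5)) ↔ p1 = T ↔ T = T
p5 ∧ p2 = T ∧ F = F
p2 → p5 = F → T = T
(p5 ∧ p2) ↔ (p2 → p5) = F ↔ T = F
p4 ⊕ ((p5 ∧ p2) ↔ (p2 → p5)) = F ⊕ F = F
((((p2 → (p1 ∨ p6)) ∧ (p5 → (p1 → p6))) ∨ ((p3 ⊕ p4) ∨ p5)) ↔ p1) ↔ (p4 ⊕ ((p5 ∧ p2) ↔ (p2 → p5))) = T ↔ F = F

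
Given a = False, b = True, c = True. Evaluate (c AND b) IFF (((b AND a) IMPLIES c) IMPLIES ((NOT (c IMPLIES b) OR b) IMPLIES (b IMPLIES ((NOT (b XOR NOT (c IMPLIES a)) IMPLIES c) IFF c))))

Substituting a=False, b=True, c=True:
c AND b = True AND True = True
b AND a = True AND False = False
(b AND a) IMPLIES c = False IMPLIES True = True
c IMPLIES b = True IMPLIES True = True
NOT (c IMPLIES b) = NOT True = False
NOT (c IMPLIES b) OR b = False OR True = True
c IMPLIES a = True IMPLIES False = False
NOT (c IMPLIES a) = NOT False = True
b XOR NOT (c IMPLIES a) = True XOR True = False
NOT (b XOR NOT (c IMPLIES a)) = NOT False = True
NOT (b XOR NOT (c IMPLIES a)) IMPLIES c = True IMPLIES True = True
(NOT (b XOR NOT (c IMPLIES a)) IMPLIES c) IFF c = True IFF True = True
b IMPLIES ((NOT (b XOR NOT (c IMPLIES a)) IMPLIES c) IFF c) = True IMPLIES True = True
(NOT (c IMPLIES b) OR b) IMPLIES (b IMPLIES ((NOT (b XOR NOT (c IMPLIES a)) IMPLIES c) IFF c)) = True IMPLIES True = True
((b AND a) IMPLIES c) IMPLIES ((NOT (c IMPLIES b) OR b) IMPLIES (b IMPLIES ((NOT (b XOR NOT (c IMPLIES a)) IMPLIES c) IFF c))) = True IMPLIES True = True
(c AND b) IFF (((b AND a) IMPLIES c) IMPLIES ((NOT (c IMPLIES b) OR b) IMPLIES (b IMPLIES ((NOT (b XOR NOT (c IMPLIES a)) IMPLIES c) IFF c)))) = True IFF True = True

True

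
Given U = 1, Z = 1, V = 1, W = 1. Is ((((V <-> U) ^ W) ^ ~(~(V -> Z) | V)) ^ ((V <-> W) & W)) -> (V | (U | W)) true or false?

1

V <-> U = 1 <-> 1 = 1
(V <-> U) ^ W = 1 ^ 1 = 0
V -> Z = 1 -> 1 = 1
~(V -> Z) = ~1 = 0
~(V -> Z) | V = 0 | 1 = 1
~(~(V -> Z) | V) = ~1 = 0
((V <-> U) ^ W) ^ ~(~(V -> Z) | V) = 0 ^ 0 = 0
V <-> W = 1 <-> 1 = 1
(V <-> W) & W = 1 & 1 = 1
(((V <-> U) ^ W) ^ ~(~(V -> Z) | V)) ^ ((V <-> W) & W) = 0 ^ 1 = 1
U | W = 1 | 1 = 1
V | (U | W) = 1 | 1 = 1
((((V <-> U) ^ W) ^ ~(~(V -> Z) | V)) ^ ((V <-> W) & W)) -> (V | (U | W)) = 1 -> 1 = 1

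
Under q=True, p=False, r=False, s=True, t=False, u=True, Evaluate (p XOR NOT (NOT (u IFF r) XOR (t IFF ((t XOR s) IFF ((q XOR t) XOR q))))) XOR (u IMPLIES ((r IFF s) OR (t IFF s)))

u IFF r = True IFF False = False
NOT (u IFF r) = NOT False = True
t XOR s = False XOR True = True
q XOR t = True XOR False = True
(q XOR t) XOR q = True XOR True = False
(t XOR s) IFF ((q XOR t) XOR q) = True IFF False = False
t IFF ((t XOR s) IFF ((q XOR t) XOR q)) = False IFF False = True
NOT (u IFF r) XOR (t IFF ((t XOR s) IFF ((q XOR t) XOR q))) = True XOR True = False
NOT (NOT (u IFF r) XOR (t IFF ((t XOR s) IFF ((q XOR t) XOR q)))) = NOT False = True
p XOR NOT (NOT (u IFF r) XOR (t IFF ((t XOR s) IFF ((q XOR t) XOR q)))) = False XOR True = True
r IFF s = False IFF True = False
t IFF s = False IFF True = False
(r IFF s) OR (t IFF s) = False OR False = False
u IMPLIES ((r IFF s) OR (t IFF s)) = True IMPLIES False = False
(p XOR NOT (NOT (u IFF r) XOR (t IFF ((t XOR s) IFF ((q XOR t) XOR q))))) XOR (u IMPLIES ((r IFF s) OR (t IFF s))) = True XOR False = True

True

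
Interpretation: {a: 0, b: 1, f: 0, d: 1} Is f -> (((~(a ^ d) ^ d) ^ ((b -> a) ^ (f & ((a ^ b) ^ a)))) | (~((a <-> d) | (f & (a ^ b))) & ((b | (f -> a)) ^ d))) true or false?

a ^ d = 0 ^ 1 = 1
~(a ^ d) = ~1 = 0
~(a ^ d) ^ d = 0 ^ 1 = 1
b -> a = 1 -> 0 = 0
a ^ b = 0 ^ 1 = 1
(a ^ b) ^ a = 1 ^ 0 = 1
f & ((a ^ b) ^ a) = 0 & 1 = 0
(b -> a) ^ (f & ((a ^ b) ^ a)) = 0 ^ 0 = 0
(~(a ^ d) ^ d) ^ ((b -> a) ^ (f & ((a ^ b) ^ a))) = 1 ^ 0 = 1
a <-> d = 0 <-> 1 = 0
a ^ b = 0 ^ 1 = 1
f & (a ^ b) = 0 & 1 = 0
(a <-> d) | (f & (a ^ b)) = 0 | 0 = 0
~((a <-> d) | (f & (a ^ b))) = ~0 = 1
f -> a = 0 -> 0 = 1
b | (f -> a) = 1 | 1 = 1
(b | (f -> a)) ^ d = 1 ^ 1 = 0
~((a <-> d) | (f & (a ^ b))) & ((b | (f -> a)) ^ d) = 1 & 0 = 0
((~(a ^ d) ^ d) ^ ((b -> a) ^ (f & ((a ^ b) ^ a)))) | (~((a <-> d) | (f & (a ^ b))) & ((b | (f -> a)) ^ d)) = 1 | 0 = 1
f -> (((~(a ^ d) ^ d) ^ ((b -> a) ^ (f & ((a ^ b) ^ a)))) | (~((a <-> d) | (f & (a ^ b))) & ((b | (f -> a)) ^ d))) = 0 -> 1 = 1

1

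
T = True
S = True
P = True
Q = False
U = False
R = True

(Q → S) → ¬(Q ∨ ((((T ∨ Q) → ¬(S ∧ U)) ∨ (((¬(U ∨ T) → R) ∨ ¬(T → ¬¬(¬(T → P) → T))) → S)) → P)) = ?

False

Q → S = False → True = True
T ∨ Q = True ∨ False = True
S ∧ U = True ∧ False = False
¬(S ∧ U) = ¬False = True
(T ∨ Q) → ¬(S ∧ U) = True → True = True
U ∨ T = False ∨ True = True
¬(U ∨ T) = ¬True = False
¬(U ∨ T) → R = False → True = True
T → P = True → True = True
¬(T → P) = ¬True = False
¬(T → P) → T = False → True = True
¬(¬(T → P) → T) = ¬True = False
¬¬(¬(T → P) → T) = ¬False = True
T → ¬¬(¬(T → P) → T) = True → True = True
¬(T → ¬¬(¬(T → P) → T)) = ¬True = False
(¬(U ∨ T) → R) ∨ ¬(T → ¬¬(¬(T → P) → T)) = True ∨ False = True
((¬(U ∨ T) → R) ∨ ¬(T → ¬¬(¬(T → P) → T))) → S = True → True = True
((T ∨ Q) → ¬(S ∧ U)) ∨ (((¬(U ∨ T) → R) ∨ ¬(T → ¬¬(¬(T → P) → T))) → S) = True ∨ True = True
(((T ∨ Q) → ¬(S ∧ U)) ∨ (((¬(U ∨ T) → R) ∨ ¬(T → ¬¬(¬(T → P) → T))) → S)) → P = True → True = True
Q ∨ ((((T ∨ Q) → ¬(S ∧ U)) ∨ (((¬(U ∨ T) → R) ∨ ¬(T → ¬¬(¬(T → P) → T))) → S)) → P) = False ∨ True = True
¬(Q ∨ ((((T ∨ Q) → ¬(S ∧ U)) ∨ (((¬(U ∨ T) → R) ∨ ¬(T → ¬¬(¬(T → P) → T))) → S)) → P)) = ¬True = False
(Q → S) → ¬(Q ∨ ((((T ∨ Q) → ¬(S ∧ U)) ∨ (((¬(U ∨ T) → R) ∨ ¬(T → ¬¬(¬(T → P) → T))) → S)) → P)) = True → False = False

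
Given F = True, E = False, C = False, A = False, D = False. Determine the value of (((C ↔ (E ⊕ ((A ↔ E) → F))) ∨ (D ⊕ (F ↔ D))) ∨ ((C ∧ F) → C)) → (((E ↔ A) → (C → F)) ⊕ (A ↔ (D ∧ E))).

A ↔ E = False ↔ False = True
(A ↔ E) → F = True → True = True
E ⊕ ((A ↔ E) → F) = False ⊕ True = True
C ↔ (E ⊕ ((A ↔ E) → F)) = False ↔ True = False
F ↔ D = True ↔ False = False
D ⊕ (F ↔ D) = False ⊕ False = False
(C ↔ (E ⊕ ((A ↔ E) → F))) ∨ (D ⊕ (F ↔ D)) = False ∨ False = False
C ∧ F = False ∧ True = False
(C ∧ F) → C = False → False = True
((C ↔ (E ⊕ ((A ↔ E) → F))) ∨ (D ⊕ (F ↔ D))) ∨ ((C ∧ F) → C) = False ∨ True = True
E ↔ A = False ↔ False = True
C → F = False → True = True
(E ↔ A) → (C → F) = True → True = True
D ∧ E = False ∧ False = False
A ↔ (D ∧ E) = False ↔ False = True
((E ↔ A) → (C → F)) ⊕ (A ↔ (D ∧ E)) = True ⊕ True = False
(((C ↔ (E ⊕ ((A ↔ E) → F))) ∨ (D ⊕ (F ↔ D))) ∨ ((C ∧ F) → C)) → (((E ↔ A) → (C → F)) ⊕ (A ↔ (D ∧ E))) = True → False = False

False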